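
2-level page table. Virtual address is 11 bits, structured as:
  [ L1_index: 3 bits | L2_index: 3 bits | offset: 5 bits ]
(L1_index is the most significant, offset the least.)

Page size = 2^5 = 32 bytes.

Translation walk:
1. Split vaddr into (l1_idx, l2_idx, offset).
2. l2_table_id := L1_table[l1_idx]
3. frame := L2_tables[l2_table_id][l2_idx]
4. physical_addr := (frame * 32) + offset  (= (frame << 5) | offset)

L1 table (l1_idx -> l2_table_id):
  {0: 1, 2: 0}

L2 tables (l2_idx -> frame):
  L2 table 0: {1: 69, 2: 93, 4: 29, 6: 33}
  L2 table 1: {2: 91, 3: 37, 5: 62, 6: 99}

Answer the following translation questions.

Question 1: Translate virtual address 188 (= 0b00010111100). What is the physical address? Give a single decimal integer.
Answer: 2012

Derivation:
vaddr = 188 = 0b00010111100
Split: l1_idx=0, l2_idx=5, offset=28
L1[0] = 1
L2[1][5] = 62
paddr = 62 * 32 + 28 = 2012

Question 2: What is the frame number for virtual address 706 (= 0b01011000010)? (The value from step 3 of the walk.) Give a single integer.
Answer: 33

Derivation:
vaddr = 706: l1_idx=2, l2_idx=6
L1[2] = 0; L2[0][6] = 33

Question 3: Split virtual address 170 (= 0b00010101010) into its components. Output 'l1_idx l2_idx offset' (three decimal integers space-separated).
vaddr = 170 = 0b00010101010
  top 3 bits -> l1_idx = 0
  next 3 bits -> l2_idx = 5
  bottom 5 bits -> offset = 10

Answer: 0 5 10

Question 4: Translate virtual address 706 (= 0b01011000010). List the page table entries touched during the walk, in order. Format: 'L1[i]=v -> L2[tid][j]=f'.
Answer: L1[2]=0 -> L2[0][6]=33

Derivation:
vaddr = 706 = 0b01011000010
Split: l1_idx=2, l2_idx=6, offset=2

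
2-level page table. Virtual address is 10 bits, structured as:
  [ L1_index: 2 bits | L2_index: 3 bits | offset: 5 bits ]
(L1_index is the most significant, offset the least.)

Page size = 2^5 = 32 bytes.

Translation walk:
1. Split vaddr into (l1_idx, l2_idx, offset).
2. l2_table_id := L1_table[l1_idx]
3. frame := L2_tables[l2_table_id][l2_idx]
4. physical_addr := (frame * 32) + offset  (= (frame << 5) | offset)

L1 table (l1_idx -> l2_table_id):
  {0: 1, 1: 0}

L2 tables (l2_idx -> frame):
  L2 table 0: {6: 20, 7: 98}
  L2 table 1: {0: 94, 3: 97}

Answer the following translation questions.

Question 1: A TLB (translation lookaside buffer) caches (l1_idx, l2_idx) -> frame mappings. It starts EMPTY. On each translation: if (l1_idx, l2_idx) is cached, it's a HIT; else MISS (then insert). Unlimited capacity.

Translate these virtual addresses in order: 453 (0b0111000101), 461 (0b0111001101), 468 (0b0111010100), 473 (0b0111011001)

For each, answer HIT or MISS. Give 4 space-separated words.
vaddr=453: (1,6) not in TLB -> MISS, insert
vaddr=461: (1,6) in TLB -> HIT
vaddr=468: (1,6) in TLB -> HIT
vaddr=473: (1,6) in TLB -> HIT

Answer: MISS HIT HIT HIT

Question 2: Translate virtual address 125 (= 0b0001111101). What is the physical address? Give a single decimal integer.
vaddr = 125 = 0b0001111101
Split: l1_idx=0, l2_idx=3, offset=29
L1[0] = 1
L2[1][3] = 97
paddr = 97 * 32 + 29 = 3133

Answer: 3133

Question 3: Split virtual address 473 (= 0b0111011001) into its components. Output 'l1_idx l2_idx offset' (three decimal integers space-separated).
Answer: 1 6 25

Derivation:
vaddr = 473 = 0b0111011001
  top 2 bits -> l1_idx = 1
  next 3 bits -> l2_idx = 6
  bottom 5 bits -> offset = 25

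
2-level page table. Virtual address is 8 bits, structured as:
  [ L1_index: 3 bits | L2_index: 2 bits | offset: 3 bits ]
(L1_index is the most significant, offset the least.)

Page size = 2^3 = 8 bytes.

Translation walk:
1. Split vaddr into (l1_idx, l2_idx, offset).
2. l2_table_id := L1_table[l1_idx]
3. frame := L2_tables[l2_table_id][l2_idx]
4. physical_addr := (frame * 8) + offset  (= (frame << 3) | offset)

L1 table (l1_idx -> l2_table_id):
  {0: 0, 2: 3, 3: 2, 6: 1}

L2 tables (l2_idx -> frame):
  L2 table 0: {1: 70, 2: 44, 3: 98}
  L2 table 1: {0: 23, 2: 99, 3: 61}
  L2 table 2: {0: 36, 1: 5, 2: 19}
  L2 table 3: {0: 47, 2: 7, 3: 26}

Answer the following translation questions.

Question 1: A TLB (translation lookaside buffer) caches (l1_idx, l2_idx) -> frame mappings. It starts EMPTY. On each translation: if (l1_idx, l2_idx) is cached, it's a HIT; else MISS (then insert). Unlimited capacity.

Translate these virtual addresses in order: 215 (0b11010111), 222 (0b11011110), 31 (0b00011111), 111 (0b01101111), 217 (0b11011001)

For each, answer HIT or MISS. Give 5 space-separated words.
Answer: MISS MISS MISS MISS HIT

Derivation:
vaddr=215: (6,2) not in TLB -> MISS, insert
vaddr=222: (6,3) not in TLB -> MISS, insert
vaddr=31: (0,3) not in TLB -> MISS, insert
vaddr=111: (3,1) not in TLB -> MISS, insert
vaddr=217: (6,3) in TLB -> HIT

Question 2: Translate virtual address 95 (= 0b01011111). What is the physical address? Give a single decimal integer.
Answer: 215

Derivation:
vaddr = 95 = 0b01011111
Split: l1_idx=2, l2_idx=3, offset=7
L1[2] = 3
L2[3][3] = 26
paddr = 26 * 8 + 7 = 215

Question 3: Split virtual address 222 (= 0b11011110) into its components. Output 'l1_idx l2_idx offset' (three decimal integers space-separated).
Answer: 6 3 6

Derivation:
vaddr = 222 = 0b11011110
  top 3 bits -> l1_idx = 6
  next 2 bits -> l2_idx = 3
  bottom 3 bits -> offset = 6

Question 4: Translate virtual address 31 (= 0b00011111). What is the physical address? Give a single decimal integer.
Answer: 791

Derivation:
vaddr = 31 = 0b00011111
Split: l1_idx=0, l2_idx=3, offset=7
L1[0] = 0
L2[0][3] = 98
paddr = 98 * 8 + 7 = 791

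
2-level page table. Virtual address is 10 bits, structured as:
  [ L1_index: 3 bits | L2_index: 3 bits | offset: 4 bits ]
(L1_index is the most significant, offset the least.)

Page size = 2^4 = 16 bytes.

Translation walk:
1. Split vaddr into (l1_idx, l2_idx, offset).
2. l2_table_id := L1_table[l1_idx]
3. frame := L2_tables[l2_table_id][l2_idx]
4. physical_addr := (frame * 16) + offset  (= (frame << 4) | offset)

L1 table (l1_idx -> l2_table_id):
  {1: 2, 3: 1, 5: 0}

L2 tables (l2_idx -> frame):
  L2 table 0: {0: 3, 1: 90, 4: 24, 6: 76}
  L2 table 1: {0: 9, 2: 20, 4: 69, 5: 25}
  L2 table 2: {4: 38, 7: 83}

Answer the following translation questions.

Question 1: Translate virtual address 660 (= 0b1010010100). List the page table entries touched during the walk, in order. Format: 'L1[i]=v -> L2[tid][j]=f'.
vaddr = 660 = 0b1010010100
Split: l1_idx=5, l2_idx=1, offset=4

Answer: L1[5]=0 -> L2[0][1]=90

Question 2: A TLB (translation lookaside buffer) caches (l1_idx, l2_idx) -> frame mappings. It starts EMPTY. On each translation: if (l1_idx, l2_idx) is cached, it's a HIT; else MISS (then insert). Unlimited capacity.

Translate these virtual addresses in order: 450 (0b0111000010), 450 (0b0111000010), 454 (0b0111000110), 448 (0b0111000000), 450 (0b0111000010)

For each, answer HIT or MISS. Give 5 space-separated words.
vaddr=450: (3,4) not in TLB -> MISS, insert
vaddr=450: (3,4) in TLB -> HIT
vaddr=454: (3,4) in TLB -> HIT
vaddr=448: (3,4) in TLB -> HIT
vaddr=450: (3,4) in TLB -> HIT

Answer: MISS HIT HIT HIT HIT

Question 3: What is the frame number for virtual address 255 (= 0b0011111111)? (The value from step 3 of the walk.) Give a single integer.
vaddr = 255: l1_idx=1, l2_idx=7
L1[1] = 2; L2[2][7] = 83

Answer: 83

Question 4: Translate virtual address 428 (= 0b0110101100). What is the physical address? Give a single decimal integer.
vaddr = 428 = 0b0110101100
Split: l1_idx=3, l2_idx=2, offset=12
L1[3] = 1
L2[1][2] = 20
paddr = 20 * 16 + 12 = 332

Answer: 332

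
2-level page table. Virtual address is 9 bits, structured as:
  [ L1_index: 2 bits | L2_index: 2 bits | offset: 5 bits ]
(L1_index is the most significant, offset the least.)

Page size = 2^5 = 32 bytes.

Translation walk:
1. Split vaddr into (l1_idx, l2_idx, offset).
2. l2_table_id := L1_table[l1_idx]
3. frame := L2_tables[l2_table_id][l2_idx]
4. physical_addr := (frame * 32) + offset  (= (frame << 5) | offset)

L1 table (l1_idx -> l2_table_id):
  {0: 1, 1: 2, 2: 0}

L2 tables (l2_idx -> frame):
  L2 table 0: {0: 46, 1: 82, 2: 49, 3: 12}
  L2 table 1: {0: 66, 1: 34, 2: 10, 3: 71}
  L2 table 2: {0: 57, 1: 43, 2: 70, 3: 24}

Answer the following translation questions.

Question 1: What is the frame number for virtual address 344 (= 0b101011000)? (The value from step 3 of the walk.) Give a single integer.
vaddr = 344: l1_idx=2, l2_idx=2
L1[2] = 0; L2[0][2] = 49

Answer: 49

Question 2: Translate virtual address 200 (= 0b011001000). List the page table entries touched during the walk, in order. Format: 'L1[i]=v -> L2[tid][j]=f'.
Answer: L1[1]=2 -> L2[2][2]=70

Derivation:
vaddr = 200 = 0b011001000
Split: l1_idx=1, l2_idx=2, offset=8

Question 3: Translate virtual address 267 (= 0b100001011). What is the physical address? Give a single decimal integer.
Answer: 1483

Derivation:
vaddr = 267 = 0b100001011
Split: l1_idx=2, l2_idx=0, offset=11
L1[2] = 0
L2[0][0] = 46
paddr = 46 * 32 + 11 = 1483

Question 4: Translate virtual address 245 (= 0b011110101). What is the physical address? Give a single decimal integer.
vaddr = 245 = 0b011110101
Split: l1_idx=1, l2_idx=3, offset=21
L1[1] = 2
L2[2][3] = 24
paddr = 24 * 32 + 21 = 789

Answer: 789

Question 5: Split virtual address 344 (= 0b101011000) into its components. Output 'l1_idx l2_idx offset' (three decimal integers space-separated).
vaddr = 344 = 0b101011000
  top 2 bits -> l1_idx = 2
  next 2 bits -> l2_idx = 2
  bottom 5 bits -> offset = 24

Answer: 2 2 24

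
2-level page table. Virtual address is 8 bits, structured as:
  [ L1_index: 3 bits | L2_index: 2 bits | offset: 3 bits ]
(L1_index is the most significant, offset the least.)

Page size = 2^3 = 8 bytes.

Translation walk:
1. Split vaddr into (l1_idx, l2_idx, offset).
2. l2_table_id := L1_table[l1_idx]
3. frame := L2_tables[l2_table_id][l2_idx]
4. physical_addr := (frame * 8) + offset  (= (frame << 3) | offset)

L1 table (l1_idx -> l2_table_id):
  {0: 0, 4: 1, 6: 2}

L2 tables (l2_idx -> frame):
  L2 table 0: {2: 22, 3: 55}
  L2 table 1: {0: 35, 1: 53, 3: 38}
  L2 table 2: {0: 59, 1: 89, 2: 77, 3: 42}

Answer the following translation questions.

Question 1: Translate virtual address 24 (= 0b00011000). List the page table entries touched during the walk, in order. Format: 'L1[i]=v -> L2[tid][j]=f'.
Answer: L1[0]=0 -> L2[0][3]=55

Derivation:
vaddr = 24 = 0b00011000
Split: l1_idx=0, l2_idx=3, offset=0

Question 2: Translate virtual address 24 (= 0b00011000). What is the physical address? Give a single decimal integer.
vaddr = 24 = 0b00011000
Split: l1_idx=0, l2_idx=3, offset=0
L1[0] = 0
L2[0][3] = 55
paddr = 55 * 8 + 0 = 440

Answer: 440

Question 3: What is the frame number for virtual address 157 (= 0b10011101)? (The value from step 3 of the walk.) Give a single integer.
Answer: 38

Derivation:
vaddr = 157: l1_idx=4, l2_idx=3
L1[4] = 1; L2[1][3] = 38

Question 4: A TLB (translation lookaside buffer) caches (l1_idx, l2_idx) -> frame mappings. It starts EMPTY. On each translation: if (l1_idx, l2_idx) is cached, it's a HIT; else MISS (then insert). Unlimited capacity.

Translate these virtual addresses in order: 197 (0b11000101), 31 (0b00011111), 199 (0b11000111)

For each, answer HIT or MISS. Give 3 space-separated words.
vaddr=197: (6,0) not in TLB -> MISS, insert
vaddr=31: (0,3) not in TLB -> MISS, insert
vaddr=199: (6,0) in TLB -> HIT

Answer: MISS MISS HIT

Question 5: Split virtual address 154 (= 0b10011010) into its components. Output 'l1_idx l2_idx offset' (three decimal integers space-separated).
Answer: 4 3 2

Derivation:
vaddr = 154 = 0b10011010
  top 3 bits -> l1_idx = 4
  next 2 bits -> l2_idx = 3
  bottom 3 bits -> offset = 2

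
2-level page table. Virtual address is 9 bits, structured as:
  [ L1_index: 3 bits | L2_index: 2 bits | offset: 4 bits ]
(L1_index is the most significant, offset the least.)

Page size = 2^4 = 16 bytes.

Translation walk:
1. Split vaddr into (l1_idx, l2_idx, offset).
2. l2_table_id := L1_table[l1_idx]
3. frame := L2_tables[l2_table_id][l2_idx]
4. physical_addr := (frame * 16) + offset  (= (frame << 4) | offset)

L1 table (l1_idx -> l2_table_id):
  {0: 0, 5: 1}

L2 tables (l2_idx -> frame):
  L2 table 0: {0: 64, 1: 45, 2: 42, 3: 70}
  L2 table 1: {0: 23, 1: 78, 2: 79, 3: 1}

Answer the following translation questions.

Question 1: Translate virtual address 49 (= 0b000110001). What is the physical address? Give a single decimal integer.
Answer: 1121

Derivation:
vaddr = 49 = 0b000110001
Split: l1_idx=0, l2_idx=3, offset=1
L1[0] = 0
L2[0][3] = 70
paddr = 70 * 16 + 1 = 1121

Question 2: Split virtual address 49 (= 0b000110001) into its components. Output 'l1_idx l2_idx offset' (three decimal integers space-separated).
vaddr = 49 = 0b000110001
  top 3 bits -> l1_idx = 0
  next 2 bits -> l2_idx = 3
  bottom 4 bits -> offset = 1

Answer: 0 3 1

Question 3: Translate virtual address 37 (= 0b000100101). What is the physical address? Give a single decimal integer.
vaddr = 37 = 0b000100101
Split: l1_idx=0, l2_idx=2, offset=5
L1[0] = 0
L2[0][2] = 42
paddr = 42 * 16 + 5 = 677

Answer: 677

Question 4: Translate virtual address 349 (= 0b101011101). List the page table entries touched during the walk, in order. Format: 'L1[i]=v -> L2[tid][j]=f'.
Answer: L1[5]=1 -> L2[1][1]=78

Derivation:
vaddr = 349 = 0b101011101
Split: l1_idx=5, l2_idx=1, offset=13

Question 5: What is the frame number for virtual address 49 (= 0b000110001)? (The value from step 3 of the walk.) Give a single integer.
Answer: 70

Derivation:
vaddr = 49: l1_idx=0, l2_idx=3
L1[0] = 0; L2[0][3] = 70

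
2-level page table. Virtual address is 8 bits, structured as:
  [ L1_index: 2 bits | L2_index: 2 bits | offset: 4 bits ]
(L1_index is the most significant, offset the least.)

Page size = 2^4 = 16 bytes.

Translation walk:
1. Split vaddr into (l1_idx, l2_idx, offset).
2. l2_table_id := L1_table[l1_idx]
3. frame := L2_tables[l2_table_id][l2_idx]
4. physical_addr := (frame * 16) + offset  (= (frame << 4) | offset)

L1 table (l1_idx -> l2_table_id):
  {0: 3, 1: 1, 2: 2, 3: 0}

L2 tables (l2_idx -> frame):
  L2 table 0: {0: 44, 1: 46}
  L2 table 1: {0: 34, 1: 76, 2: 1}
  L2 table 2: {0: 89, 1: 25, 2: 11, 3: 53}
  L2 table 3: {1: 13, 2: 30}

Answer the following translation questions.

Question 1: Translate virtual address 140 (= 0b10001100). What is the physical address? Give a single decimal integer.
vaddr = 140 = 0b10001100
Split: l1_idx=2, l2_idx=0, offset=12
L1[2] = 2
L2[2][0] = 89
paddr = 89 * 16 + 12 = 1436

Answer: 1436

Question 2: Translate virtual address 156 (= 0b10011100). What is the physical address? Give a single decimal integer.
vaddr = 156 = 0b10011100
Split: l1_idx=2, l2_idx=1, offset=12
L1[2] = 2
L2[2][1] = 25
paddr = 25 * 16 + 12 = 412

Answer: 412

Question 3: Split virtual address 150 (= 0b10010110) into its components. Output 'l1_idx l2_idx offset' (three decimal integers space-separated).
vaddr = 150 = 0b10010110
  top 2 bits -> l1_idx = 2
  next 2 bits -> l2_idx = 1
  bottom 4 bits -> offset = 6

Answer: 2 1 6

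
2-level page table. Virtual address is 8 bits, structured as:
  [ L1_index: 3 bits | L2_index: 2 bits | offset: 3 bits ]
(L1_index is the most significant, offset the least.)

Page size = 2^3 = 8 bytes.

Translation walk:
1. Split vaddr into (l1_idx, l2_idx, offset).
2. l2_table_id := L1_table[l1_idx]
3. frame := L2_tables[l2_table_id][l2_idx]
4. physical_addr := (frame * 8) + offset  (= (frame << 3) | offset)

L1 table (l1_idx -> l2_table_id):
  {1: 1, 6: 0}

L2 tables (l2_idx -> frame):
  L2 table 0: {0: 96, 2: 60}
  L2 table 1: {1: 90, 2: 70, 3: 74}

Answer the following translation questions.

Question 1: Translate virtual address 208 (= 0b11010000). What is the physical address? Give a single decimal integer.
Answer: 480

Derivation:
vaddr = 208 = 0b11010000
Split: l1_idx=6, l2_idx=2, offset=0
L1[6] = 0
L2[0][2] = 60
paddr = 60 * 8 + 0 = 480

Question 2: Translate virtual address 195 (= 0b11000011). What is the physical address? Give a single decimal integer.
Answer: 771

Derivation:
vaddr = 195 = 0b11000011
Split: l1_idx=6, l2_idx=0, offset=3
L1[6] = 0
L2[0][0] = 96
paddr = 96 * 8 + 3 = 771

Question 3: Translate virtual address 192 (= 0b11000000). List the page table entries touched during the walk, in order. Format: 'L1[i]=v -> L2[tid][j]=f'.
Answer: L1[6]=0 -> L2[0][0]=96

Derivation:
vaddr = 192 = 0b11000000
Split: l1_idx=6, l2_idx=0, offset=0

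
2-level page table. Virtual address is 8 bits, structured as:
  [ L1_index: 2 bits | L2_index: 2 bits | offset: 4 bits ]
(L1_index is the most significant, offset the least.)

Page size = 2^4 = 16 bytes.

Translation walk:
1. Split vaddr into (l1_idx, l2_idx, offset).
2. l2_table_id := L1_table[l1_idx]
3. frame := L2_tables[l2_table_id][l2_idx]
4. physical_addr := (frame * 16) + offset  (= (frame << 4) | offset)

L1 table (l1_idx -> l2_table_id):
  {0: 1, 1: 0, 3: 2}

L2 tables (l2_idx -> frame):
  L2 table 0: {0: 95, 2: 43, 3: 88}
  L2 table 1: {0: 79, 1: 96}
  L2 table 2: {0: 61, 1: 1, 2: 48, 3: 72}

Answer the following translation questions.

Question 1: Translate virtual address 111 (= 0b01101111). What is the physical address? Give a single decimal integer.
vaddr = 111 = 0b01101111
Split: l1_idx=1, l2_idx=2, offset=15
L1[1] = 0
L2[0][2] = 43
paddr = 43 * 16 + 15 = 703

Answer: 703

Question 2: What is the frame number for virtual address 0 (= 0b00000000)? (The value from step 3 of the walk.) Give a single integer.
vaddr = 0: l1_idx=0, l2_idx=0
L1[0] = 1; L2[1][0] = 79

Answer: 79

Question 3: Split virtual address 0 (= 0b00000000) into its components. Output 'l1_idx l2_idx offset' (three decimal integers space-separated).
Answer: 0 0 0

Derivation:
vaddr = 0 = 0b00000000
  top 2 bits -> l1_idx = 0
  next 2 bits -> l2_idx = 0
  bottom 4 bits -> offset = 0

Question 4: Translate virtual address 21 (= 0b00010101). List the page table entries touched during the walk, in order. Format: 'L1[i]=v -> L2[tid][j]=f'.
Answer: L1[0]=1 -> L2[1][1]=96

Derivation:
vaddr = 21 = 0b00010101
Split: l1_idx=0, l2_idx=1, offset=5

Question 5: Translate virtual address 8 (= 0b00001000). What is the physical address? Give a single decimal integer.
vaddr = 8 = 0b00001000
Split: l1_idx=0, l2_idx=0, offset=8
L1[0] = 1
L2[1][0] = 79
paddr = 79 * 16 + 8 = 1272

Answer: 1272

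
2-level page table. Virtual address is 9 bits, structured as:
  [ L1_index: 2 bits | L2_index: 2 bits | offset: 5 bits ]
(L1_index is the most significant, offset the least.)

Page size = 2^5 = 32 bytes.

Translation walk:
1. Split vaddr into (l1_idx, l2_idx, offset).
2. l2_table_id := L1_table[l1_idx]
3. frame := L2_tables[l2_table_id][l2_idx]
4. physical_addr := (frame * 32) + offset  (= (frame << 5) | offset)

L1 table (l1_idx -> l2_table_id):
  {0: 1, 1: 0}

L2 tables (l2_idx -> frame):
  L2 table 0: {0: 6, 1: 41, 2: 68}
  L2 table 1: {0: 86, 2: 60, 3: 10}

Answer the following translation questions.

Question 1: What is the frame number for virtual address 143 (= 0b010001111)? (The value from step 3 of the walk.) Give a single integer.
vaddr = 143: l1_idx=1, l2_idx=0
L1[1] = 0; L2[0][0] = 6

Answer: 6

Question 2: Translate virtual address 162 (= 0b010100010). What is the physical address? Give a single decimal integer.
vaddr = 162 = 0b010100010
Split: l1_idx=1, l2_idx=1, offset=2
L1[1] = 0
L2[0][1] = 41
paddr = 41 * 32 + 2 = 1314

Answer: 1314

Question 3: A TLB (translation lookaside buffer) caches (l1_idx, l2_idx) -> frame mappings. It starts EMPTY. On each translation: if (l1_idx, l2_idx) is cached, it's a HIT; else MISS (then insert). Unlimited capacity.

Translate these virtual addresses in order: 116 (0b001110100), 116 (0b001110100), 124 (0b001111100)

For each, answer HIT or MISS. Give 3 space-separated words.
Answer: MISS HIT HIT

Derivation:
vaddr=116: (0,3) not in TLB -> MISS, insert
vaddr=116: (0,3) in TLB -> HIT
vaddr=124: (0,3) in TLB -> HIT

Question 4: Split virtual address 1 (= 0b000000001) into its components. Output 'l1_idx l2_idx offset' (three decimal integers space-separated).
Answer: 0 0 1

Derivation:
vaddr = 1 = 0b000000001
  top 2 bits -> l1_idx = 0
  next 2 bits -> l2_idx = 0
  bottom 5 bits -> offset = 1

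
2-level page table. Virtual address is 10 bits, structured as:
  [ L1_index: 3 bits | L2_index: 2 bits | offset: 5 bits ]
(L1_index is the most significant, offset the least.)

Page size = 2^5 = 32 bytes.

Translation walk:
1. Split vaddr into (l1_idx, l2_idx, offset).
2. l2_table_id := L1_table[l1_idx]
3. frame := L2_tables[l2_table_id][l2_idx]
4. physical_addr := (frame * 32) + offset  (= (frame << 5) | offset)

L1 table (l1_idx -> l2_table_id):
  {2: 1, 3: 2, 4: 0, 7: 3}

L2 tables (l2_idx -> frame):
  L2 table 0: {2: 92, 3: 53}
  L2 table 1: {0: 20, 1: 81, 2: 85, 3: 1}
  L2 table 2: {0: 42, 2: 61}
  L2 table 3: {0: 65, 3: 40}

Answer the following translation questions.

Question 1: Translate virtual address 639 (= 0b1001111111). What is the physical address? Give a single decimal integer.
Answer: 1727

Derivation:
vaddr = 639 = 0b1001111111
Split: l1_idx=4, l2_idx=3, offset=31
L1[4] = 0
L2[0][3] = 53
paddr = 53 * 32 + 31 = 1727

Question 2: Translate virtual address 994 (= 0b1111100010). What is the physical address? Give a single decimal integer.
vaddr = 994 = 0b1111100010
Split: l1_idx=7, l2_idx=3, offset=2
L1[7] = 3
L2[3][3] = 40
paddr = 40 * 32 + 2 = 1282

Answer: 1282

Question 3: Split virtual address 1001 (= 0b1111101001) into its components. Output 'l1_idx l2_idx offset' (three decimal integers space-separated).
vaddr = 1001 = 0b1111101001
  top 3 bits -> l1_idx = 7
  next 2 bits -> l2_idx = 3
  bottom 5 bits -> offset = 9

Answer: 7 3 9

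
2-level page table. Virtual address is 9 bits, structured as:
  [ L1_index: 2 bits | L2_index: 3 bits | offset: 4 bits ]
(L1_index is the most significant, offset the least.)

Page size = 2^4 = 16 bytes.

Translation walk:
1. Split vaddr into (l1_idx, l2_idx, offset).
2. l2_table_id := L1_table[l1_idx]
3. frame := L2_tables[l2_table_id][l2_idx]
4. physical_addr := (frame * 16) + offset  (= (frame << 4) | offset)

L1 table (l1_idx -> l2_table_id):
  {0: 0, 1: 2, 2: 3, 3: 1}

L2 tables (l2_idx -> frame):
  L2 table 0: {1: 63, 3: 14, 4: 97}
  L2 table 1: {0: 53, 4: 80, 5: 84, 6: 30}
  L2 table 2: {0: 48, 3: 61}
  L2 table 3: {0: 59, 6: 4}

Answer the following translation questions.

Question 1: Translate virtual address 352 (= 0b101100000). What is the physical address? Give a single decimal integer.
vaddr = 352 = 0b101100000
Split: l1_idx=2, l2_idx=6, offset=0
L1[2] = 3
L2[3][6] = 4
paddr = 4 * 16 + 0 = 64

Answer: 64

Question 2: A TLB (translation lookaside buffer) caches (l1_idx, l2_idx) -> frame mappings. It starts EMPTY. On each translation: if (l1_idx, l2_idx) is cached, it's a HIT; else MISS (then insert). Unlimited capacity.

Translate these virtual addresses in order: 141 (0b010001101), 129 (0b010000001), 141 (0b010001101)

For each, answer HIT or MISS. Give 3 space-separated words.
vaddr=141: (1,0) not in TLB -> MISS, insert
vaddr=129: (1,0) in TLB -> HIT
vaddr=141: (1,0) in TLB -> HIT

Answer: MISS HIT HIT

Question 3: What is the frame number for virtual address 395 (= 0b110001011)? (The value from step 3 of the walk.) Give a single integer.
vaddr = 395: l1_idx=3, l2_idx=0
L1[3] = 1; L2[1][0] = 53

Answer: 53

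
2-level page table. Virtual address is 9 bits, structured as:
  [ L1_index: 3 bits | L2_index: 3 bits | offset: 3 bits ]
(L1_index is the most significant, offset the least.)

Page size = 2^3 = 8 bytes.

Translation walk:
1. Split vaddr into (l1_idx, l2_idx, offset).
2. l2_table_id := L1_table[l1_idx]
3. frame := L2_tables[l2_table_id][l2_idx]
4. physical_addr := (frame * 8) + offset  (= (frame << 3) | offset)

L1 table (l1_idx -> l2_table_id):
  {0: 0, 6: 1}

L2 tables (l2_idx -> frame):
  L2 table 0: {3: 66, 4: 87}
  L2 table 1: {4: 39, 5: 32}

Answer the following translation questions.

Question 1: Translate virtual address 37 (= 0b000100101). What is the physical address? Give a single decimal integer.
Answer: 701

Derivation:
vaddr = 37 = 0b000100101
Split: l1_idx=0, l2_idx=4, offset=5
L1[0] = 0
L2[0][4] = 87
paddr = 87 * 8 + 5 = 701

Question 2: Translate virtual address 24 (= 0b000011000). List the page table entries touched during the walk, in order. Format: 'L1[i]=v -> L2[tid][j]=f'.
vaddr = 24 = 0b000011000
Split: l1_idx=0, l2_idx=3, offset=0

Answer: L1[0]=0 -> L2[0][3]=66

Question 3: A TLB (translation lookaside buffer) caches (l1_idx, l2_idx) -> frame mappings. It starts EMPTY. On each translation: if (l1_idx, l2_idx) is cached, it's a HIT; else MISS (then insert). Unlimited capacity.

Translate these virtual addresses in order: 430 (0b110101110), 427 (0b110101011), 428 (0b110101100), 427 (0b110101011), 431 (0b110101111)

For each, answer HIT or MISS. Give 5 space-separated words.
Answer: MISS HIT HIT HIT HIT

Derivation:
vaddr=430: (6,5) not in TLB -> MISS, insert
vaddr=427: (6,5) in TLB -> HIT
vaddr=428: (6,5) in TLB -> HIT
vaddr=427: (6,5) in TLB -> HIT
vaddr=431: (6,5) in TLB -> HIT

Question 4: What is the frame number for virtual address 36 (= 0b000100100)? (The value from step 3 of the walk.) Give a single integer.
Answer: 87

Derivation:
vaddr = 36: l1_idx=0, l2_idx=4
L1[0] = 0; L2[0][4] = 87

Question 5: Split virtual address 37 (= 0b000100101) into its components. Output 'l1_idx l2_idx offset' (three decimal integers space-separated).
Answer: 0 4 5

Derivation:
vaddr = 37 = 0b000100101
  top 3 bits -> l1_idx = 0
  next 3 bits -> l2_idx = 4
  bottom 3 bits -> offset = 5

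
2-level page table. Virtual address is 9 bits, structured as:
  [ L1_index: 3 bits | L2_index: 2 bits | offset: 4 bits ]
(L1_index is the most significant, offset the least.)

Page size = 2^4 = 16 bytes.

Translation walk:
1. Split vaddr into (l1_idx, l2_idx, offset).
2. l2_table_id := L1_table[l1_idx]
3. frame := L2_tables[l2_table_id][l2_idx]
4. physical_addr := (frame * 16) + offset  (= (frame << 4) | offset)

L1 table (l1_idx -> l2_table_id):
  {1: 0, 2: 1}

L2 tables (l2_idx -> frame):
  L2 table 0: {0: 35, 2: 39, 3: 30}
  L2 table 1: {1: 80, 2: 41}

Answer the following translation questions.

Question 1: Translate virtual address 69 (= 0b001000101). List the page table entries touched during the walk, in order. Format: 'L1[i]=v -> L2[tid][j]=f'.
Answer: L1[1]=0 -> L2[0][0]=35

Derivation:
vaddr = 69 = 0b001000101
Split: l1_idx=1, l2_idx=0, offset=5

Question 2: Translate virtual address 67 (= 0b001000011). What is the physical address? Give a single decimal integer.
vaddr = 67 = 0b001000011
Split: l1_idx=1, l2_idx=0, offset=3
L1[1] = 0
L2[0][0] = 35
paddr = 35 * 16 + 3 = 563

Answer: 563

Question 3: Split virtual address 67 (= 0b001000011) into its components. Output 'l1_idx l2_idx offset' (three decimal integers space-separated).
Answer: 1 0 3

Derivation:
vaddr = 67 = 0b001000011
  top 3 bits -> l1_idx = 1
  next 2 bits -> l2_idx = 0
  bottom 4 bits -> offset = 3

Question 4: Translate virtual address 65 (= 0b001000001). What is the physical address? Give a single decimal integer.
vaddr = 65 = 0b001000001
Split: l1_idx=1, l2_idx=0, offset=1
L1[1] = 0
L2[0][0] = 35
paddr = 35 * 16 + 1 = 561

Answer: 561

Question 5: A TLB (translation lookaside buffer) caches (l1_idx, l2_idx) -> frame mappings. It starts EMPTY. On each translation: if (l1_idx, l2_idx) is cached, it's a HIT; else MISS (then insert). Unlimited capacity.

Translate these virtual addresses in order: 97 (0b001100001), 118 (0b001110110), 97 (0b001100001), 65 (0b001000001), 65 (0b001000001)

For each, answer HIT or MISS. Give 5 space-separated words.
Answer: MISS MISS HIT MISS HIT

Derivation:
vaddr=97: (1,2) not in TLB -> MISS, insert
vaddr=118: (1,3) not in TLB -> MISS, insert
vaddr=97: (1,2) in TLB -> HIT
vaddr=65: (1,0) not in TLB -> MISS, insert
vaddr=65: (1,0) in TLB -> HIT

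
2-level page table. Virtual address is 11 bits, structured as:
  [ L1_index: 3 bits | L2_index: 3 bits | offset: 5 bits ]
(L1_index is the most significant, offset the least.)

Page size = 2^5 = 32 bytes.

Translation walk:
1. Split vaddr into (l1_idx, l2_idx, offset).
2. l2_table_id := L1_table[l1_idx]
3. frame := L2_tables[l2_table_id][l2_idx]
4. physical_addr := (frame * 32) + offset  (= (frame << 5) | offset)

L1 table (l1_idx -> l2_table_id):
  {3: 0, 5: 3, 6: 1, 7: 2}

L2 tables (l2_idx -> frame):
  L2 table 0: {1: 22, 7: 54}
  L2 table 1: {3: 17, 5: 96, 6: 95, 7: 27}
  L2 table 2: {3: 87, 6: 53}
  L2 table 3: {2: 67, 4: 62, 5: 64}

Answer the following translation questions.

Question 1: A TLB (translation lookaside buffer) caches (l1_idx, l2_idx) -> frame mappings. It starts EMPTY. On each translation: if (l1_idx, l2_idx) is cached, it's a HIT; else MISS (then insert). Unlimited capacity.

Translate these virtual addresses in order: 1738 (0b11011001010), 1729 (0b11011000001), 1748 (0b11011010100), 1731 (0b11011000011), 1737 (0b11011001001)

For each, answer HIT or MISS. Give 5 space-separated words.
Answer: MISS HIT HIT HIT HIT

Derivation:
vaddr=1738: (6,6) not in TLB -> MISS, insert
vaddr=1729: (6,6) in TLB -> HIT
vaddr=1748: (6,6) in TLB -> HIT
vaddr=1731: (6,6) in TLB -> HIT
vaddr=1737: (6,6) in TLB -> HIT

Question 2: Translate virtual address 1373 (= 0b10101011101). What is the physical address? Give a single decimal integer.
vaddr = 1373 = 0b10101011101
Split: l1_idx=5, l2_idx=2, offset=29
L1[5] = 3
L2[3][2] = 67
paddr = 67 * 32 + 29 = 2173

Answer: 2173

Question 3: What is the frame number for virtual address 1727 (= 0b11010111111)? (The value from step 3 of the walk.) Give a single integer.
vaddr = 1727: l1_idx=6, l2_idx=5
L1[6] = 1; L2[1][5] = 96

Answer: 96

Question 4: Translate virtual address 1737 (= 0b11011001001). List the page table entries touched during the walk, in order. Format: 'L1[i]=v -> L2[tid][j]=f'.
Answer: L1[6]=1 -> L2[1][6]=95

Derivation:
vaddr = 1737 = 0b11011001001
Split: l1_idx=6, l2_idx=6, offset=9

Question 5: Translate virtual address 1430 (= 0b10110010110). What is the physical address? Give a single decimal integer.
vaddr = 1430 = 0b10110010110
Split: l1_idx=5, l2_idx=4, offset=22
L1[5] = 3
L2[3][4] = 62
paddr = 62 * 32 + 22 = 2006

Answer: 2006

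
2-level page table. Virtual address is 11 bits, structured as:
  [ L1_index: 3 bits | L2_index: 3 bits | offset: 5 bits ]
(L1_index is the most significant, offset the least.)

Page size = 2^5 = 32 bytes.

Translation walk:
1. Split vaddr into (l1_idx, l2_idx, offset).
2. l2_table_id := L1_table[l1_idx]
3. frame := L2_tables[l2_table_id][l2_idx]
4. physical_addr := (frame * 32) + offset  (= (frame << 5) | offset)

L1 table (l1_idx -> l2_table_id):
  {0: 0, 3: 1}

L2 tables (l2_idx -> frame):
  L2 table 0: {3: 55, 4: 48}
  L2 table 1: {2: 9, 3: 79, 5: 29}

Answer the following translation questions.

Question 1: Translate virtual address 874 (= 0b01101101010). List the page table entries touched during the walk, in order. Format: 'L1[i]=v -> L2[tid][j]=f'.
vaddr = 874 = 0b01101101010
Split: l1_idx=3, l2_idx=3, offset=10

Answer: L1[3]=1 -> L2[1][3]=79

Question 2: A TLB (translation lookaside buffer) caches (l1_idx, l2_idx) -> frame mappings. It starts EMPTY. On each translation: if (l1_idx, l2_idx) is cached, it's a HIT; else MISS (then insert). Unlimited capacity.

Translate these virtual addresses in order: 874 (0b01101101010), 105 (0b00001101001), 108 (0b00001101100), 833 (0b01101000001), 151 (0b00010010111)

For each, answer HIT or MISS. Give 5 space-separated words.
Answer: MISS MISS HIT MISS MISS

Derivation:
vaddr=874: (3,3) not in TLB -> MISS, insert
vaddr=105: (0,3) not in TLB -> MISS, insert
vaddr=108: (0,3) in TLB -> HIT
vaddr=833: (3,2) not in TLB -> MISS, insert
vaddr=151: (0,4) not in TLB -> MISS, insert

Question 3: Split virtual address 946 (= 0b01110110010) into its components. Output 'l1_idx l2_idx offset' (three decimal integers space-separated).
Answer: 3 5 18

Derivation:
vaddr = 946 = 0b01110110010
  top 3 bits -> l1_idx = 3
  next 3 bits -> l2_idx = 5
  bottom 5 bits -> offset = 18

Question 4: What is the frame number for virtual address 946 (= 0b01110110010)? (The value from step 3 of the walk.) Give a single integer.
vaddr = 946: l1_idx=3, l2_idx=5
L1[3] = 1; L2[1][5] = 29

Answer: 29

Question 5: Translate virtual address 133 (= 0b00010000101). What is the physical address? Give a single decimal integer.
vaddr = 133 = 0b00010000101
Split: l1_idx=0, l2_idx=4, offset=5
L1[0] = 0
L2[0][4] = 48
paddr = 48 * 32 + 5 = 1541

Answer: 1541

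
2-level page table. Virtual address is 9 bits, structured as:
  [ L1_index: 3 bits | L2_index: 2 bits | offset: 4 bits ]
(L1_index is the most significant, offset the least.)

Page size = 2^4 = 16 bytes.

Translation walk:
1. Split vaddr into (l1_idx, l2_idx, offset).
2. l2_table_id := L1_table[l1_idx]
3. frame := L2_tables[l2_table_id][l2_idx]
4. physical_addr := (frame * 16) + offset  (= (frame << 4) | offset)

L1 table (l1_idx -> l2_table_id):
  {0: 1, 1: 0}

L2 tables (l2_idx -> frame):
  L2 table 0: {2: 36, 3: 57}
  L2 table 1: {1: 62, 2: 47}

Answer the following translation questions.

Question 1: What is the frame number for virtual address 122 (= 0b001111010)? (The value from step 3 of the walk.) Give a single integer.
vaddr = 122: l1_idx=1, l2_idx=3
L1[1] = 0; L2[0][3] = 57

Answer: 57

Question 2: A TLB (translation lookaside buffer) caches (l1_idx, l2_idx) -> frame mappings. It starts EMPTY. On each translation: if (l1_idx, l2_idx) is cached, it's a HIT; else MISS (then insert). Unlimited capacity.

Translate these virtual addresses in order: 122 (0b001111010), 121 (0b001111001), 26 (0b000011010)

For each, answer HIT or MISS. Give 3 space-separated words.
vaddr=122: (1,3) not in TLB -> MISS, insert
vaddr=121: (1,3) in TLB -> HIT
vaddr=26: (0,1) not in TLB -> MISS, insert

Answer: MISS HIT MISS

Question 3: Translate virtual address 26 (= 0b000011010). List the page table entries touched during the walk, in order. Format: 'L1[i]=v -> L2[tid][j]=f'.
Answer: L1[0]=1 -> L2[1][1]=62

Derivation:
vaddr = 26 = 0b000011010
Split: l1_idx=0, l2_idx=1, offset=10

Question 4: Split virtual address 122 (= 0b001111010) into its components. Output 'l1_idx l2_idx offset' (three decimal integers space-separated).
vaddr = 122 = 0b001111010
  top 3 bits -> l1_idx = 1
  next 2 bits -> l2_idx = 3
  bottom 4 bits -> offset = 10

Answer: 1 3 10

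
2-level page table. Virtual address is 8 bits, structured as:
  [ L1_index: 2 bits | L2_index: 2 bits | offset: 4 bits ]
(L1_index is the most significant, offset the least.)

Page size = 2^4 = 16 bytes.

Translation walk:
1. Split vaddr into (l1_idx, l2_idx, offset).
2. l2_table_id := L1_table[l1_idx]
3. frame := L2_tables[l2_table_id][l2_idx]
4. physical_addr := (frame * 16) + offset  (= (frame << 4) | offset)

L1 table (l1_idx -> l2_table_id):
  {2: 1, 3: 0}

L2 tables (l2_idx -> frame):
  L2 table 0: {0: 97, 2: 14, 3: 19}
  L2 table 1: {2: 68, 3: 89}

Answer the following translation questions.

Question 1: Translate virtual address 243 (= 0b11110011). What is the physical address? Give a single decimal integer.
Answer: 307

Derivation:
vaddr = 243 = 0b11110011
Split: l1_idx=3, l2_idx=3, offset=3
L1[3] = 0
L2[0][3] = 19
paddr = 19 * 16 + 3 = 307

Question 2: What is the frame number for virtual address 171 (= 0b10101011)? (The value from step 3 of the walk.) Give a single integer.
Answer: 68

Derivation:
vaddr = 171: l1_idx=2, l2_idx=2
L1[2] = 1; L2[1][2] = 68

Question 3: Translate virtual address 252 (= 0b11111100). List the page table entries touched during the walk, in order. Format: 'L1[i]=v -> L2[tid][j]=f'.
vaddr = 252 = 0b11111100
Split: l1_idx=3, l2_idx=3, offset=12

Answer: L1[3]=0 -> L2[0][3]=19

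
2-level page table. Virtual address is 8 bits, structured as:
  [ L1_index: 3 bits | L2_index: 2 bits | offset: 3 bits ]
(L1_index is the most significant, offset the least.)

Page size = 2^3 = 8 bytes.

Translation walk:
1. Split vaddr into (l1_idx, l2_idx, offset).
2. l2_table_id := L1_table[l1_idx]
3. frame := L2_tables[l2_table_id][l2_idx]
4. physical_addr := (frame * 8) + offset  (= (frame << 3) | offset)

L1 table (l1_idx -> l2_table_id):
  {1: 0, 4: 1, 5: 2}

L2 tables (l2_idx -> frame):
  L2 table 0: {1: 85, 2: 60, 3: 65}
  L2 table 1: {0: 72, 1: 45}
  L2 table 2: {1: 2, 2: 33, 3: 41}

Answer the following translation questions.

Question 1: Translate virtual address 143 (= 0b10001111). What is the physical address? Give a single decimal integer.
vaddr = 143 = 0b10001111
Split: l1_idx=4, l2_idx=1, offset=7
L1[4] = 1
L2[1][1] = 45
paddr = 45 * 8 + 7 = 367

Answer: 367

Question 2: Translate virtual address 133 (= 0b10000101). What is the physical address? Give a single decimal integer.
vaddr = 133 = 0b10000101
Split: l1_idx=4, l2_idx=0, offset=5
L1[4] = 1
L2[1][0] = 72
paddr = 72 * 8 + 5 = 581

Answer: 581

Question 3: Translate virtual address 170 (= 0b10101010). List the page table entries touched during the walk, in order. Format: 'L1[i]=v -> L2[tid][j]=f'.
vaddr = 170 = 0b10101010
Split: l1_idx=5, l2_idx=1, offset=2

Answer: L1[5]=2 -> L2[2][1]=2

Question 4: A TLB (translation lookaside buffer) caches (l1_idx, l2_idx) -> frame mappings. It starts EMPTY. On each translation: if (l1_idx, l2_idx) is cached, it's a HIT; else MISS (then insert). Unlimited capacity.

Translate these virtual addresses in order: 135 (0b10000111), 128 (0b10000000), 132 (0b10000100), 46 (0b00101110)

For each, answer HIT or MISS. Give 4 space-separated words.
vaddr=135: (4,0) not in TLB -> MISS, insert
vaddr=128: (4,0) in TLB -> HIT
vaddr=132: (4,0) in TLB -> HIT
vaddr=46: (1,1) not in TLB -> MISS, insert

Answer: MISS HIT HIT MISS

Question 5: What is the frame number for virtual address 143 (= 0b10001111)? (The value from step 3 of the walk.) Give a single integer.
vaddr = 143: l1_idx=4, l2_idx=1
L1[4] = 1; L2[1][1] = 45

Answer: 45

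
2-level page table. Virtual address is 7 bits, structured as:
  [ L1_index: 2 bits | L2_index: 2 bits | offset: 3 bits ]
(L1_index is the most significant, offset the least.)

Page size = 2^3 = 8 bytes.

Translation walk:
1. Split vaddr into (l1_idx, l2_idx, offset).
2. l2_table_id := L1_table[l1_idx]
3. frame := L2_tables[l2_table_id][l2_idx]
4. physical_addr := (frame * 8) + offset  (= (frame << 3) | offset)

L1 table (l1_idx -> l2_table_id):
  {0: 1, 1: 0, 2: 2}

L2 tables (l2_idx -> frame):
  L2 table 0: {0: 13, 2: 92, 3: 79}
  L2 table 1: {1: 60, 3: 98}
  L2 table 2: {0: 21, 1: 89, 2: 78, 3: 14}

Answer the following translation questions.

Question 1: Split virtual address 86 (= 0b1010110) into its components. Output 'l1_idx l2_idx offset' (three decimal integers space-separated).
vaddr = 86 = 0b1010110
  top 2 bits -> l1_idx = 2
  next 2 bits -> l2_idx = 2
  bottom 3 bits -> offset = 6

Answer: 2 2 6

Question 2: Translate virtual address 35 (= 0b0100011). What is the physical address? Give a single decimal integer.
Answer: 107

Derivation:
vaddr = 35 = 0b0100011
Split: l1_idx=1, l2_idx=0, offset=3
L1[1] = 0
L2[0][0] = 13
paddr = 13 * 8 + 3 = 107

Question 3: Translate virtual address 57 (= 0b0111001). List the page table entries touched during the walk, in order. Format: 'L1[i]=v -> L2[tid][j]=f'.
vaddr = 57 = 0b0111001
Split: l1_idx=1, l2_idx=3, offset=1

Answer: L1[1]=0 -> L2[0][3]=79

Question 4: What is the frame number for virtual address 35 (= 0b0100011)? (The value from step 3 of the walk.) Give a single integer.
Answer: 13

Derivation:
vaddr = 35: l1_idx=1, l2_idx=0
L1[1] = 0; L2[0][0] = 13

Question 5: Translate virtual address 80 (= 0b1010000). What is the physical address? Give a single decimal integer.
Answer: 624

Derivation:
vaddr = 80 = 0b1010000
Split: l1_idx=2, l2_idx=2, offset=0
L1[2] = 2
L2[2][2] = 78
paddr = 78 * 8 + 0 = 624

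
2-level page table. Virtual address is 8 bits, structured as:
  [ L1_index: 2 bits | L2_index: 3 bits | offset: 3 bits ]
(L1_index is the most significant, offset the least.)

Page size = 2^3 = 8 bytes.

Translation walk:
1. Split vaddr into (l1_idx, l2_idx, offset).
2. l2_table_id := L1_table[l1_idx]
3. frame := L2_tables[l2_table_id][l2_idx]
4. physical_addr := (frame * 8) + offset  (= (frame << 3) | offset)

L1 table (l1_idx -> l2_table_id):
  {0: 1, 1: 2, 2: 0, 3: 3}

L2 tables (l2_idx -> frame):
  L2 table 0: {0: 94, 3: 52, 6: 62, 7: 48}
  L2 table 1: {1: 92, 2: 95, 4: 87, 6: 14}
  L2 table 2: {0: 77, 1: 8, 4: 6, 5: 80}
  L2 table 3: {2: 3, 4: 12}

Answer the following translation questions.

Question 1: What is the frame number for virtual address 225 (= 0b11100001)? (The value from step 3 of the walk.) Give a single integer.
Answer: 12

Derivation:
vaddr = 225: l1_idx=3, l2_idx=4
L1[3] = 3; L2[3][4] = 12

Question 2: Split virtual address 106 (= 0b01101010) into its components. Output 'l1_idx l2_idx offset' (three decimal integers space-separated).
vaddr = 106 = 0b01101010
  top 2 bits -> l1_idx = 1
  next 3 bits -> l2_idx = 5
  bottom 3 bits -> offset = 2

Answer: 1 5 2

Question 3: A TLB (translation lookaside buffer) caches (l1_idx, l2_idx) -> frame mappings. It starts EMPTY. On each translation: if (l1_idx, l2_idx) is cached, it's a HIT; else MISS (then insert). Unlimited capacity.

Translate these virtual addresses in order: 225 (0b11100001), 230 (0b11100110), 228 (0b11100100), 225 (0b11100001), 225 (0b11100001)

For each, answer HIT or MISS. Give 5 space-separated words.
vaddr=225: (3,4) not in TLB -> MISS, insert
vaddr=230: (3,4) in TLB -> HIT
vaddr=228: (3,4) in TLB -> HIT
vaddr=225: (3,4) in TLB -> HIT
vaddr=225: (3,4) in TLB -> HIT

Answer: MISS HIT HIT HIT HIT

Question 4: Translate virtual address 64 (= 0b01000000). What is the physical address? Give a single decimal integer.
Answer: 616

Derivation:
vaddr = 64 = 0b01000000
Split: l1_idx=1, l2_idx=0, offset=0
L1[1] = 2
L2[2][0] = 77
paddr = 77 * 8 + 0 = 616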